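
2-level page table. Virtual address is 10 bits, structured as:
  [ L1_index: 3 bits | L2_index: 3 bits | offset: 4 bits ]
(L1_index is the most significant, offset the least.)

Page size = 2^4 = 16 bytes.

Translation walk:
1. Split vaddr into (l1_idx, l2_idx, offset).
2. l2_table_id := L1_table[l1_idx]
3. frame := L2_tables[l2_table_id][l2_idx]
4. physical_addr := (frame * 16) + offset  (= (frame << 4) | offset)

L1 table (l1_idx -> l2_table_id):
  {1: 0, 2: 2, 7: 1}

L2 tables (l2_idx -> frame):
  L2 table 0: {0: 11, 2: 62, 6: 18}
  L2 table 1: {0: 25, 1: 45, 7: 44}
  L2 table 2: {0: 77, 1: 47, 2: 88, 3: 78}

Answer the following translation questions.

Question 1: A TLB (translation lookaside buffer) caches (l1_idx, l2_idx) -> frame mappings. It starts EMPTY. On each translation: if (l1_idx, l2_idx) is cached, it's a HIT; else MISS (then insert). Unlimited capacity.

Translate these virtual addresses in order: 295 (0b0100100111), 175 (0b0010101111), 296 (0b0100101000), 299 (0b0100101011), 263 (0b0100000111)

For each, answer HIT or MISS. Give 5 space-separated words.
vaddr=295: (2,2) not in TLB -> MISS, insert
vaddr=175: (1,2) not in TLB -> MISS, insert
vaddr=296: (2,2) in TLB -> HIT
vaddr=299: (2,2) in TLB -> HIT
vaddr=263: (2,0) not in TLB -> MISS, insert

Answer: MISS MISS HIT HIT MISS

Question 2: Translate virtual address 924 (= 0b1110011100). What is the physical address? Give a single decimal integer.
Answer: 732

Derivation:
vaddr = 924 = 0b1110011100
Split: l1_idx=7, l2_idx=1, offset=12
L1[7] = 1
L2[1][1] = 45
paddr = 45 * 16 + 12 = 732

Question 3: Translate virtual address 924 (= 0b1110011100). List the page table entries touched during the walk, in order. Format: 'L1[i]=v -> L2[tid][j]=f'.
Answer: L1[7]=1 -> L2[1][1]=45

Derivation:
vaddr = 924 = 0b1110011100
Split: l1_idx=7, l2_idx=1, offset=12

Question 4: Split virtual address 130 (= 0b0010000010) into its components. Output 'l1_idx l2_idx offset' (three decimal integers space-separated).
Answer: 1 0 2

Derivation:
vaddr = 130 = 0b0010000010
  top 3 bits -> l1_idx = 1
  next 3 bits -> l2_idx = 0
  bottom 4 bits -> offset = 2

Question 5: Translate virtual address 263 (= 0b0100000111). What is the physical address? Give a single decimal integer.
vaddr = 263 = 0b0100000111
Split: l1_idx=2, l2_idx=0, offset=7
L1[2] = 2
L2[2][0] = 77
paddr = 77 * 16 + 7 = 1239

Answer: 1239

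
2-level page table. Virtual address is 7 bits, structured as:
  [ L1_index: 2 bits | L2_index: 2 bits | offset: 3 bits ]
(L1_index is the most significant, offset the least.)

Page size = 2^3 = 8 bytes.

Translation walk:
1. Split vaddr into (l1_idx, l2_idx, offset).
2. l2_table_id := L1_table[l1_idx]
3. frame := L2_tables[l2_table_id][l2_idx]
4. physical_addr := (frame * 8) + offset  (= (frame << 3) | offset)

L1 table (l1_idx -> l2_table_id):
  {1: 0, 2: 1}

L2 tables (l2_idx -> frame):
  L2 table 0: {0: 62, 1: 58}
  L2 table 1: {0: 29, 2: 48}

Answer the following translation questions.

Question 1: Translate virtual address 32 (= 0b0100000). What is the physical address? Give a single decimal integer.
Answer: 496

Derivation:
vaddr = 32 = 0b0100000
Split: l1_idx=1, l2_idx=0, offset=0
L1[1] = 0
L2[0][0] = 62
paddr = 62 * 8 + 0 = 496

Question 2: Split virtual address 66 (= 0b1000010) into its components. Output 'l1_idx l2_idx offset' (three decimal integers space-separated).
Answer: 2 0 2

Derivation:
vaddr = 66 = 0b1000010
  top 2 bits -> l1_idx = 2
  next 2 bits -> l2_idx = 0
  bottom 3 bits -> offset = 2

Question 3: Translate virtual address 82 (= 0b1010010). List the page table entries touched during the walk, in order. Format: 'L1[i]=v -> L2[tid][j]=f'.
vaddr = 82 = 0b1010010
Split: l1_idx=2, l2_idx=2, offset=2

Answer: L1[2]=1 -> L2[1][2]=48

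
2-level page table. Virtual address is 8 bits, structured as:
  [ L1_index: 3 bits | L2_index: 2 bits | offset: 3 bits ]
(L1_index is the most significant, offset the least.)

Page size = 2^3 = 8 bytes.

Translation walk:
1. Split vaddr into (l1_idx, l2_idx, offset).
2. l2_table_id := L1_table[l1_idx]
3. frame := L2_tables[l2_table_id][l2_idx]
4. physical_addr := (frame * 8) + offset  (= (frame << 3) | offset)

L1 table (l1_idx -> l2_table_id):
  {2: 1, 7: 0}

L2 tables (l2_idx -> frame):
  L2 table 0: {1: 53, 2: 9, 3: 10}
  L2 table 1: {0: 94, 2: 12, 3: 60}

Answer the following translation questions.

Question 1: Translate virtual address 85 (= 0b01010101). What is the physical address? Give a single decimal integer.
vaddr = 85 = 0b01010101
Split: l1_idx=2, l2_idx=2, offset=5
L1[2] = 1
L2[1][2] = 12
paddr = 12 * 8 + 5 = 101

Answer: 101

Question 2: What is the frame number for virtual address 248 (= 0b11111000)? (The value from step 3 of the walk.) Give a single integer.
Answer: 10

Derivation:
vaddr = 248: l1_idx=7, l2_idx=3
L1[7] = 0; L2[0][3] = 10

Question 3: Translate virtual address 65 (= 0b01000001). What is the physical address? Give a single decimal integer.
Answer: 753

Derivation:
vaddr = 65 = 0b01000001
Split: l1_idx=2, l2_idx=0, offset=1
L1[2] = 1
L2[1][0] = 94
paddr = 94 * 8 + 1 = 753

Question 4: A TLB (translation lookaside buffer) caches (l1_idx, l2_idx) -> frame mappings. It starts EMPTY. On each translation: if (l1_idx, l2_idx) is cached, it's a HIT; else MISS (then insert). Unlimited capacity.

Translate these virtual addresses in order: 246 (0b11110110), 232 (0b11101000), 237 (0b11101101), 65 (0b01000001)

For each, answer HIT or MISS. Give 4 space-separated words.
vaddr=246: (7,2) not in TLB -> MISS, insert
vaddr=232: (7,1) not in TLB -> MISS, insert
vaddr=237: (7,1) in TLB -> HIT
vaddr=65: (2,0) not in TLB -> MISS, insert

Answer: MISS MISS HIT MISS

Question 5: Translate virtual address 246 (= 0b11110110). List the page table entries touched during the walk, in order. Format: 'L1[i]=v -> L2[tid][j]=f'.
vaddr = 246 = 0b11110110
Split: l1_idx=7, l2_idx=2, offset=6

Answer: L1[7]=0 -> L2[0][2]=9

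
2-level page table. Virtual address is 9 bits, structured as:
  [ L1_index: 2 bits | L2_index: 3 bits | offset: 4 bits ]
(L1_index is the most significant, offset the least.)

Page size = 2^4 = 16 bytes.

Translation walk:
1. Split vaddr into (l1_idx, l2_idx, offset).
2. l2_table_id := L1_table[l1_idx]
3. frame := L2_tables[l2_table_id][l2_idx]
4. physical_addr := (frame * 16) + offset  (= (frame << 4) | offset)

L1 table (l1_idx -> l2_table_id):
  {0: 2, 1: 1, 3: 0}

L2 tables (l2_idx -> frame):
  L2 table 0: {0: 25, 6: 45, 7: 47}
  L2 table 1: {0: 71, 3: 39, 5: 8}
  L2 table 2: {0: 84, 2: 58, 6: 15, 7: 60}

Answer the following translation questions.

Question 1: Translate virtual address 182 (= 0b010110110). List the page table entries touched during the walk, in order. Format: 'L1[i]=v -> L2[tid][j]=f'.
Answer: L1[1]=1 -> L2[1][3]=39

Derivation:
vaddr = 182 = 0b010110110
Split: l1_idx=1, l2_idx=3, offset=6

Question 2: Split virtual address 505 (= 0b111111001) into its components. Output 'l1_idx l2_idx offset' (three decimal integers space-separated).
vaddr = 505 = 0b111111001
  top 2 bits -> l1_idx = 3
  next 3 bits -> l2_idx = 7
  bottom 4 bits -> offset = 9

Answer: 3 7 9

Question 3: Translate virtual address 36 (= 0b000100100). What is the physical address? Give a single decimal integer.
Answer: 932

Derivation:
vaddr = 36 = 0b000100100
Split: l1_idx=0, l2_idx=2, offset=4
L1[0] = 2
L2[2][2] = 58
paddr = 58 * 16 + 4 = 932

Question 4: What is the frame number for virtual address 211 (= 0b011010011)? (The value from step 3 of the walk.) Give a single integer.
vaddr = 211: l1_idx=1, l2_idx=5
L1[1] = 1; L2[1][5] = 8

Answer: 8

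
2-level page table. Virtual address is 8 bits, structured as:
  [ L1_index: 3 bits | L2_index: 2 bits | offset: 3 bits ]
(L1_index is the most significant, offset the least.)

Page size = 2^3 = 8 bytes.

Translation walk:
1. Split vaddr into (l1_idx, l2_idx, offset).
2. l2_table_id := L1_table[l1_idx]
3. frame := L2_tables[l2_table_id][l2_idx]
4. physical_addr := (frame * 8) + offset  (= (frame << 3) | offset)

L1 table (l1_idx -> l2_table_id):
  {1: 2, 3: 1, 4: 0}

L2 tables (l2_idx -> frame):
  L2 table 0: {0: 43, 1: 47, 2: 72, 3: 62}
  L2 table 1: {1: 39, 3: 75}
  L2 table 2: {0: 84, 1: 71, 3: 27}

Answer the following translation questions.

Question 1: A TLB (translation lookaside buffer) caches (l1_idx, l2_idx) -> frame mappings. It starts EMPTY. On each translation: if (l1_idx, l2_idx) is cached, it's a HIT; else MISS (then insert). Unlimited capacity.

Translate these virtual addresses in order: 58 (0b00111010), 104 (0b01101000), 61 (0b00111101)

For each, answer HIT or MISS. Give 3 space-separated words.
vaddr=58: (1,3) not in TLB -> MISS, insert
vaddr=104: (3,1) not in TLB -> MISS, insert
vaddr=61: (1,3) in TLB -> HIT

Answer: MISS MISS HIT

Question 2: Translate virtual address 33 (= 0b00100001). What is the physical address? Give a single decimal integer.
vaddr = 33 = 0b00100001
Split: l1_idx=1, l2_idx=0, offset=1
L1[1] = 2
L2[2][0] = 84
paddr = 84 * 8 + 1 = 673

Answer: 673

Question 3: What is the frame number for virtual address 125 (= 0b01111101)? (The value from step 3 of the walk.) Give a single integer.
vaddr = 125: l1_idx=3, l2_idx=3
L1[3] = 1; L2[1][3] = 75

Answer: 75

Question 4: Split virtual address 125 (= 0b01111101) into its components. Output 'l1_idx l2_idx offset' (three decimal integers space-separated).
Answer: 3 3 5

Derivation:
vaddr = 125 = 0b01111101
  top 3 bits -> l1_idx = 3
  next 2 bits -> l2_idx = 3
  bottom 3 bits -> offset = 5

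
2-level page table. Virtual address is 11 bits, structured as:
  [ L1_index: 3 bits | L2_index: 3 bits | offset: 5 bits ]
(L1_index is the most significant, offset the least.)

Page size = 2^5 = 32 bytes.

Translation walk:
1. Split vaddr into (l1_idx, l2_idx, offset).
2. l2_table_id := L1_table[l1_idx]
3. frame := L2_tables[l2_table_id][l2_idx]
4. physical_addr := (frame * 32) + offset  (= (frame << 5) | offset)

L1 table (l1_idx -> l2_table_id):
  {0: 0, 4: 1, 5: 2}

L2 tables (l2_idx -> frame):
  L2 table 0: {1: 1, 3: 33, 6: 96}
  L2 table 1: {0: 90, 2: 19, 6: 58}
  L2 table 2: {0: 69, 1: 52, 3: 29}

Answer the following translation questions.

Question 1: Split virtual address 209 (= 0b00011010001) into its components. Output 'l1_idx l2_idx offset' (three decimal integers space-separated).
Answer: 0 6 17

Derivation:
vaddr = 209 = 0b00011010001
  top 3 bits -> l1_idx = 0
  next 3 bits -> l2_idx = 6
  bottom 5 bits -> offset = 17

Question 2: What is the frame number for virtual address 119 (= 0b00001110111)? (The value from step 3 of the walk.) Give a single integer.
vaddr = 119: l1_idx=0, l2_idx=3
L1[0] = 0; L2[0][3] = 33

Answer: 33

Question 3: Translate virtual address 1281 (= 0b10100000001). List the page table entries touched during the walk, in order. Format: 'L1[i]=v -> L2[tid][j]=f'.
Answer: L1[5]=2 -> L2[2][0]=69

Derivation:
vaddr = 1281 = 0b10100000001
Split: l1_idx=5, l2_idx=0, offset=1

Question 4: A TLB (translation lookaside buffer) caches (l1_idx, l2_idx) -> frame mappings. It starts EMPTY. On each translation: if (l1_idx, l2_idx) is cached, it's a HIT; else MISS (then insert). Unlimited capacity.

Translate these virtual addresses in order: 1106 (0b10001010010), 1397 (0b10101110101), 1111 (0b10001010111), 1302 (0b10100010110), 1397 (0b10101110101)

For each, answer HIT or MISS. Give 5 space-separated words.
vaddr=1106: (4,2) not in TLB -> MISS, insert
vaddr=1397: (5,3) not in TLB -> MISS, insert
vaddr=1111: (4,2) in TLB -> HIT
vaddr=1302: (5,0) not in TLB -> MISS, insert
vaddr=1397: (5,3) in TLB -> HIT

Answer: MISS MISS HIT MISS HIT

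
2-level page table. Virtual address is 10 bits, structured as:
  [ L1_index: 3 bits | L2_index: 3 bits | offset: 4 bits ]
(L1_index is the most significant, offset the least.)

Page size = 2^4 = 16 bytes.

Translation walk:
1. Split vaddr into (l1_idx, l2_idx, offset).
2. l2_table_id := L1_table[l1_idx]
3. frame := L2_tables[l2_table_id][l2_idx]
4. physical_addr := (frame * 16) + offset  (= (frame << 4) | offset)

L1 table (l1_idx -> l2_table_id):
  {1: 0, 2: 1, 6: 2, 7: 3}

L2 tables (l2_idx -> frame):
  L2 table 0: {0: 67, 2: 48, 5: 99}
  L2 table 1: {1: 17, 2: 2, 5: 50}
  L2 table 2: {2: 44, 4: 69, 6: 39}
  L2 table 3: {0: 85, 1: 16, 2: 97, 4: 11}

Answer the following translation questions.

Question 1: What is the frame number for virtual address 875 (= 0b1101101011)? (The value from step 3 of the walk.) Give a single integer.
vaddr = 875: l1_idx=6, l2_idx=6
L1[6] = 2; L2[2][6] = 39

Answer: 39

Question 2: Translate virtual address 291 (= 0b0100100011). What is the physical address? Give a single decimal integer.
Answer: 35

Derivation:
vaddr = 291 = 0b0100100011
Split: l1_idx=2, l2_idx=2, offset=3
L1[2] = 1
L2[1][2] = 2
paddr = 2 * 16 + 3 = 35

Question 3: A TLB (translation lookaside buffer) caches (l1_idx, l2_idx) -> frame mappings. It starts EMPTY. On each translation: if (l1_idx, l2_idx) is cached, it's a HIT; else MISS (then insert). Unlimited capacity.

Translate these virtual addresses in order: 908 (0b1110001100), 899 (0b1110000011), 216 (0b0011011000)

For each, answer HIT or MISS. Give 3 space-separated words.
vaddr=908: (7,0) not in TLB -> MISS, insert
vaddr=899: (7,0) in TLB -> HIT
vaddr=216: (1,5) not in TLB -> MISS, insert

Answer: MISS HIT MISS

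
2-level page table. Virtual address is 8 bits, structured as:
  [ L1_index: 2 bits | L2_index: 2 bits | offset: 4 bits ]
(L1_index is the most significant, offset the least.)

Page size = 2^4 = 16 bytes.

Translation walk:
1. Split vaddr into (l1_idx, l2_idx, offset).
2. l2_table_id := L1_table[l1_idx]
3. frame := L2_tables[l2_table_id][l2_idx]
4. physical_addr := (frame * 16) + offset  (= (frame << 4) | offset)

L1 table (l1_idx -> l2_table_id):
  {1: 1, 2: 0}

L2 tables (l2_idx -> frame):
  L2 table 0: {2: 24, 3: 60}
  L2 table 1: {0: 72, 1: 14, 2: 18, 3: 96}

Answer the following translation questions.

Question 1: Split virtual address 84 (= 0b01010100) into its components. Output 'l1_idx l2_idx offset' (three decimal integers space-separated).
vaddr = 84 = 0b01010100
  top 2 bits -> l1_idx = 1
  next 2 bits -> l2_idx = 1
  bottom 4 bits -> offset = 4

Answer: 1 1 4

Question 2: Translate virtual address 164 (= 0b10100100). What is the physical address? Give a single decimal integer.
vaddr = 164 = 0b10100100
Split: l1_idx=2, l2_idx=2, offset=4
L1[2] = 0
L2[0][2] = 24
paddr = 24 * 16 + 4 = 388

Answer: 388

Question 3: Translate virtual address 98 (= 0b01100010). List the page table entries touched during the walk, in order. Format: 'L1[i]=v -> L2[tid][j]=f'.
Answer: L1[1]=1 -> L2[1][2]=18

Derivation:
vaddr = 98 = 0b01100010
Split: l1_idx=1, l2_idx=2, offset=2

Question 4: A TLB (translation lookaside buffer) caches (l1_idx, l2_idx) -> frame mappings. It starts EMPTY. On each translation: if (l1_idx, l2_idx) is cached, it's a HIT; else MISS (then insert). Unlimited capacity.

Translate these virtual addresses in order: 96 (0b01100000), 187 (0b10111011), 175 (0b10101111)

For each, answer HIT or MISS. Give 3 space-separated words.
vaddr=96: (1,2) not in TLB -> MISS, insert
vaddr=187: (2,3) not in TLB -> MISS, insert
vaddr=175: (2,2) not in TLB -> MISS, insert

Answer: MISS MISS MISS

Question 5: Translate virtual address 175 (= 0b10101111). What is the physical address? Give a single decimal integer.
Answer: 399

Derivation:
vaddr = 175 = 0b10101111
Split: l1_idx=2, l2_idx=2, offset=15
L1[2] = 0
L2[0][2] = 24
paddr = 24 * 16 + 15 = 399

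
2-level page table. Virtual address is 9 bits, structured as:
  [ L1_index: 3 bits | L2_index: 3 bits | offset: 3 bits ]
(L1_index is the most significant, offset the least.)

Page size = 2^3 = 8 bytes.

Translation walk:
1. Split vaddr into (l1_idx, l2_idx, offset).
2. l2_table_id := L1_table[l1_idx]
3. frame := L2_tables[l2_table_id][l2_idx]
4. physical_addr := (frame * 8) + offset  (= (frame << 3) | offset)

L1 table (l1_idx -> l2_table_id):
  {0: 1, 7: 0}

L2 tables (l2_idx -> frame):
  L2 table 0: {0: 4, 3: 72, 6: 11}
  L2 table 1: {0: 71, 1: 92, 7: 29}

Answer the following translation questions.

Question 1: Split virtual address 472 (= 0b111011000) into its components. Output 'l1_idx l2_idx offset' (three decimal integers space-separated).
vaddr = 472 = 0b111011000
  top 3 bits -> l1_idx = 7
  next 3 bits -> l2_idx = 3
  bottom 3 bits -> offset = 0

Answer: 7 3 0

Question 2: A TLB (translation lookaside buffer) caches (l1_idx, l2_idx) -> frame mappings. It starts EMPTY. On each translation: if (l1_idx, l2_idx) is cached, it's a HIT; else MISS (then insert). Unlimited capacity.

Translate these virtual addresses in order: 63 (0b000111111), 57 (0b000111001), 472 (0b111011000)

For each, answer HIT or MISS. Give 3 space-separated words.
Answer: MISS HIT MISS

Derivation:
vaddr=63: (0,7) not in TLB -> MISS, insert
vaddr=57: (0,7) in TLB -> HIT
vaddr=472: (7,3) not in TLB -> MISS, insert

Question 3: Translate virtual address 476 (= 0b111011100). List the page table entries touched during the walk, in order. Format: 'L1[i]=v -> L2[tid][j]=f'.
Answer: L1[7]=0 -> L2[0][3]=72

Derivation:
vaddr = 476 = 0b111011100
Split: l1_idx=7, l2_idx=3, offset=4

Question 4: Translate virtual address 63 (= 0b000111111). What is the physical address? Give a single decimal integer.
vaddr = 63 = 0b000111111
Split: l1_idx=0, l2_idx=7, offset=7
L1[0] = 1
L2[1][7] = 29
paddr = 29 * 8 + 7 = 239

Answer: 239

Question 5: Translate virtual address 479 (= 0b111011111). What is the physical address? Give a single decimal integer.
vaddr = 479 = 0b111011111
Split: l1_idx=7, l2_idx=3, offset=7
L1[7] = 0
L2[0][3] = 72
paddr = 72 * 8 + 7 = 583

Answer: 583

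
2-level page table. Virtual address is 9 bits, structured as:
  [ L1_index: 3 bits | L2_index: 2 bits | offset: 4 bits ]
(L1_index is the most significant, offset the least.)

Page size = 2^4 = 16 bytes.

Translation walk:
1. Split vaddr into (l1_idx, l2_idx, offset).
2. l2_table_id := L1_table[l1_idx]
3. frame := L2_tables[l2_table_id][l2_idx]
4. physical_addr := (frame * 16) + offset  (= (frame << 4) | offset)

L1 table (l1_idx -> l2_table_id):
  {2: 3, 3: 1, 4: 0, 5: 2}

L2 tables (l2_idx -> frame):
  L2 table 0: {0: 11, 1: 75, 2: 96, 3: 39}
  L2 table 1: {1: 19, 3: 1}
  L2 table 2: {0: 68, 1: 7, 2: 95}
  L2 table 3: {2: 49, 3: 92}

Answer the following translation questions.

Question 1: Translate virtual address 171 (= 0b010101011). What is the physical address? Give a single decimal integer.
Answer: 795

Derivation:
vaddr = 171 = 0b010101011
Split: l1_idx=2, l2_idx=2, offset=11
L1[2] = 3
L2[3][2] = 49
paddr = 49 * 16 + 11 = 795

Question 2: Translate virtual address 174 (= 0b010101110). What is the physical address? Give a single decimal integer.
Answer: 798

Derivation:
vaddr = 174 = 0b010101110
Split: l1_idx=2, l2_idx=2, offset=14
L1[2] = 3
L2[3][2] = 49
paddr = 49 * 16 + 14 = 798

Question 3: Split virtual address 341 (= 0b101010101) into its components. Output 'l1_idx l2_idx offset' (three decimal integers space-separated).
vaddr = 341 = 0b101010101
  top 3 bits -> l1_idx = 5
  next 2 bits -> l2_idx = 1
  bottom 4 bits -> offset = 5

Answer: 5 1 5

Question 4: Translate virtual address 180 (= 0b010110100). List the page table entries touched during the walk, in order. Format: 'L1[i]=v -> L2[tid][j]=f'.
Answer: L1[2]=3 -> L2[3][3]=92

Derivation:
vaddr = 180 = 0b010110100
Split: l1_idx=2, l2_idx=3, offset=4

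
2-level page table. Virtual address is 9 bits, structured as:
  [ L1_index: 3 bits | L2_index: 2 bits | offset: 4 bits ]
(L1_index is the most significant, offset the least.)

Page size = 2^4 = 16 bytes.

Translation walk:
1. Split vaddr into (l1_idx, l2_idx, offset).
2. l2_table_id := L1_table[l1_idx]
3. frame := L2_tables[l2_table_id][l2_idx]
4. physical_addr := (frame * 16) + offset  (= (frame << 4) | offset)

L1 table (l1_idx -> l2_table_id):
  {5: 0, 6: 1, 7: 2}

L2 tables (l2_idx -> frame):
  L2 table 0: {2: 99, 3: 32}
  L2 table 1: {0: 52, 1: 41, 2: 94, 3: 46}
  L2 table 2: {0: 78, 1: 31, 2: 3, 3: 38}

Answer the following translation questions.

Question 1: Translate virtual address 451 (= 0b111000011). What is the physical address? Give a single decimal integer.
vaddr = 451 = 0b111000011
Split: l1_idx=7, l2_idx=0, offset=3
L1[7] = 2
L2[2][0] = 78
paddr = 78 * 16 + 3 = 1251

Answer: 1251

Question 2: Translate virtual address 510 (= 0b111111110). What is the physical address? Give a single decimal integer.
Answer: 622

Derivation:
vaddr = 510 = 0b111111110
Split: l1_idx=7, l2_idx=3, offset=14
L1[7] = 2
L2[2][3] = 38
paddr = 38 * 16 + 14 = 622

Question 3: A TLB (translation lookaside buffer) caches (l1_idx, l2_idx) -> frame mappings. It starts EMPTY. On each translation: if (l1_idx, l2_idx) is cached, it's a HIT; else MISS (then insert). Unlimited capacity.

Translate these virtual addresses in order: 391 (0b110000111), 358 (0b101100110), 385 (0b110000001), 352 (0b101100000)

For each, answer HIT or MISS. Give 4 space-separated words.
vaddr=391: (6,0) not in TLB -> MISS, insert
vaddr=358: (5,2) not in TLB -> MISS, insert
vaddr=385: (6,0) in TLB -> HIT
vaddr=352: (5,2) in TLB -> HIT

Answer: MISS MISS HIT HIT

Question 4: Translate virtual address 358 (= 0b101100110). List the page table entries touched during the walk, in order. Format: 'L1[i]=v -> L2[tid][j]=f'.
vaddr = 358 = 0b101100110
Split: l1_idx=5, l2_idx=2, offset=6

Answer: L1[5]=0 -> L2[0][2]=99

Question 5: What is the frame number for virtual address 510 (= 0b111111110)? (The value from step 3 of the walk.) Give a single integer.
vaddr = 510: l1_idx=7, l2_idx=3
L1[7] = 2; L2[2][3] = 38

Answer: 38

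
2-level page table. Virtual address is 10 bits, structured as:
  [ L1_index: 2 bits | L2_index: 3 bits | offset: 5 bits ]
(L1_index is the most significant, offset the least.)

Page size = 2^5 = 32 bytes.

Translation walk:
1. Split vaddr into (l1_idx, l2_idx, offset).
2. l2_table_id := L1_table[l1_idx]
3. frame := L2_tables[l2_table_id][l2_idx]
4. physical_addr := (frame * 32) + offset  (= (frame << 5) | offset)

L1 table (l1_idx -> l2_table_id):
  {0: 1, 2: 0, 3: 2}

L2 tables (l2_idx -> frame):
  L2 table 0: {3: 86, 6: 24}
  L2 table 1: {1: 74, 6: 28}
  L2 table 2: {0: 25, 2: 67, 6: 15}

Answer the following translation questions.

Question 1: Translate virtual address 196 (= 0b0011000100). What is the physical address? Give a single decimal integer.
Answer: 900

Derivation:
vaddr = 196 = 0b0011000100
Split: l1_idx=0, l2_idx=6, offset=4
L1[0] = 1
L2[1][6] = 28
paddr = 28 * 32 + 4 = 900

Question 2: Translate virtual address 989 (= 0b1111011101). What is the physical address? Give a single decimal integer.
Answer: 509

Derivation:
vaddr = 989 = 0b1111011101
Split: l1_idx=3, l2_idx=6, offset=29
L1[3] = 2
L2[2][6] = 15
paddr = 15 * 32 + 29 = 509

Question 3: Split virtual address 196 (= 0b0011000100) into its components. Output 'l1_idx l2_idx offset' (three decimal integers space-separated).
vaddr = 196 = 0b0011000100
  top 2 bits -> l1_idx = 0
  next 3 bits -> l2_idx = 6
  bottom 5 bits -> offset = 4

Answer: 0 6 4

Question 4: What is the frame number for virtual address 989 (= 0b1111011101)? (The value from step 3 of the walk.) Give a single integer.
vaddr = 989: l1_idx=3, l2_idx=6
L1[3] = 2; L2[2][6] = 15

Answer: 15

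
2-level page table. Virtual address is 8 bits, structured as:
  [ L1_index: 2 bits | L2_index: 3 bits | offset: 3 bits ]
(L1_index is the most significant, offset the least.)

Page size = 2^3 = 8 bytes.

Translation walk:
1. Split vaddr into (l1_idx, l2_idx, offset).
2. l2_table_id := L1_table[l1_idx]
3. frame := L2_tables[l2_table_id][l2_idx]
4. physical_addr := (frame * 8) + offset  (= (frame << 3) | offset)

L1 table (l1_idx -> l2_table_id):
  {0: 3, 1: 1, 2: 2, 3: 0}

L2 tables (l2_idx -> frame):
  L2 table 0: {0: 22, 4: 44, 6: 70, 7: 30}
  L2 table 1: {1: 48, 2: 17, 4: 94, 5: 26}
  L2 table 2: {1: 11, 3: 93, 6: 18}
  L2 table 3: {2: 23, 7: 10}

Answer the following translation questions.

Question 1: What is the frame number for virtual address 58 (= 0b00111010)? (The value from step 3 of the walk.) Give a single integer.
vaddr = 58: l1_idx=0, l2_idx=7
L1[0] = 3; L2[3][7] = 10

Answer: 10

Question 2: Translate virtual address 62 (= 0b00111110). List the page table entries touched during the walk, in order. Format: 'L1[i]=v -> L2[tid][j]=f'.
Answer: L1[0]=3 -> L2[3][7]=10

Derivation:
vaddr = 62 = 0b00111110
Split: l1_idx=0, l2_idx=7, offset=6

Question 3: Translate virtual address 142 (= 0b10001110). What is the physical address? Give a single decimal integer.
vaddr = 142 = 0b10001110
Split: l1_idx=2, l2_idx=1, offset=6
L1[2] = 2
L2[2][1] = 11
paddr = 11 * 8 + 6 = 94

Answer: 94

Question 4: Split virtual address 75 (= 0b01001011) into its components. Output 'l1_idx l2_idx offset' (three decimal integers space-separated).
Answer: 1 1 3

Derivation:
vaddr = 75 = 0b01001011
  top 2 bits -> l1_idx = 1
  next 3 bits -> l2_idx = 1
  bottom 3 bits -> offset = 3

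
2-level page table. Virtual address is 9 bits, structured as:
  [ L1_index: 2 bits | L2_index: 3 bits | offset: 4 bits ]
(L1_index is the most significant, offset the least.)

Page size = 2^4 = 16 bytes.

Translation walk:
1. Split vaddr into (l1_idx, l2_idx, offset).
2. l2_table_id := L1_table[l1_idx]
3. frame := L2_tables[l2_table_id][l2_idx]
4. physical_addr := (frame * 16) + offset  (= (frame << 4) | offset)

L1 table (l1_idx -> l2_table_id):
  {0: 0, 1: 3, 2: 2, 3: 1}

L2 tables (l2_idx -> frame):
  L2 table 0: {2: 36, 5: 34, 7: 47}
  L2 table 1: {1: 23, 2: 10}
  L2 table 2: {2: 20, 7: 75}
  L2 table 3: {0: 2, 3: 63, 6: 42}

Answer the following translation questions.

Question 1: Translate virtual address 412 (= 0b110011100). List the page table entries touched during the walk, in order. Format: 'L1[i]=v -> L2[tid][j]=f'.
Answer: L1[3]=1 -> L2[1][1]=23

Derivation:
vaddr = 412 = 0b110011100
Split: l1_idx=3, l2_idx=1, offset=12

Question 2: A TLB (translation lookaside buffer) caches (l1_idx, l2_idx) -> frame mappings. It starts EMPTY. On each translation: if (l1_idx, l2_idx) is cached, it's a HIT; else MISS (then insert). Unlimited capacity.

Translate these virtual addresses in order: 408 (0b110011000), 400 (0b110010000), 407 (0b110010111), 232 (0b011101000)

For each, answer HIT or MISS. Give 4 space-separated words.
Answer: MISS HIT HIT MISS

Derivation:
vaddr=408: (3,1) not in TLB -> MISS, insert
vaddr=400: (3,1) in TLB -> HIT
vaddr=407: (3,1) in TLB -> HIT
vaddr=232: (1,6) not in TLB -> MISS, insert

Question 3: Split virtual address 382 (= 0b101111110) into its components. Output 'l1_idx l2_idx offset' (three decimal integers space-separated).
vaddr = 382 = 0b101111110
  top 2 bits -> l1_idx = 2
  next 3 bits -> l2_idx = 7
  bottom 4 bits -> offset = 14

Answer: 2 7 14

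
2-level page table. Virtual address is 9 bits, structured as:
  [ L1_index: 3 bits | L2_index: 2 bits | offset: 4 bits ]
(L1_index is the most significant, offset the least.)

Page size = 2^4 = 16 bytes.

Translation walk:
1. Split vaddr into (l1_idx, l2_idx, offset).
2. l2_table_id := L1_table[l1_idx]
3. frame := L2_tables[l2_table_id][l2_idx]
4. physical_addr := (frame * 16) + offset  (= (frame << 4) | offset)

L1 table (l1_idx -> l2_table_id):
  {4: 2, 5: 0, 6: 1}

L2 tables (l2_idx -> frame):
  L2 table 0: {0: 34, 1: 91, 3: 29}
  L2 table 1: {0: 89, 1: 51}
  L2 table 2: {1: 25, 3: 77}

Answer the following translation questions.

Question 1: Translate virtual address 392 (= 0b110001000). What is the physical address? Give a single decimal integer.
Answer: 1432

Derivation:
vaddr = 392 = 0b110001000
Split: l1_idx=6, l2_idx=0, offset=8
L1[6] = 1
L2[1][0] = 89
paddr = 89 * 16 + 8 = 1432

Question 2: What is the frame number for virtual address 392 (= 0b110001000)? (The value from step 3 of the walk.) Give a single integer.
Answer: 89

Derivation:
vaddr = 392: l1_idx=6, l2_idx=0
L1[6] = 1; L2[1][0] = 89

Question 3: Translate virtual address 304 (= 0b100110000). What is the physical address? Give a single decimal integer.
vaddr = 304 = 0b100110000
Split: l1_idx=4, l2_idx=3, offset=0
L1[4] = 2
L2[2][3] = 77
paddr = 77 * 16 + 0 = 1232

Answer: 1232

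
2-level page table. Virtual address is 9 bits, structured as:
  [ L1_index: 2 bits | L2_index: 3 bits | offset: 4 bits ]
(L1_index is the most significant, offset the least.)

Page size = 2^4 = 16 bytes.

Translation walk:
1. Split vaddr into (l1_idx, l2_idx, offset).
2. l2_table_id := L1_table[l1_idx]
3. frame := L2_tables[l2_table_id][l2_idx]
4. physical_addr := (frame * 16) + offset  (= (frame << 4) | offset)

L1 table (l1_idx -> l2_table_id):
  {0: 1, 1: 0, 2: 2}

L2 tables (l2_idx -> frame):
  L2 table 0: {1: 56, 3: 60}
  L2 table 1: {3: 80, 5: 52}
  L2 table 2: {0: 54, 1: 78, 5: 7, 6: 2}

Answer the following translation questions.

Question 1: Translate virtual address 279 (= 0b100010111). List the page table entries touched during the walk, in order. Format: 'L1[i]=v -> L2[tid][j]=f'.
Answer: L1[2]=2 -> L2[2][1]=78

Derivation:
vaddr = 279 = 0b100010111
Split: l1_idx=2, l2_idx=1, offset=7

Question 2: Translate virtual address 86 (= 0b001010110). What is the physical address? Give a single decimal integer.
Answer: 838

Derivation:
vaddr = 86 = 0b001010110
Split: l1_idx=0, l2_idx=5, offset=6
L1[0] = 1
L2[1][5] = 52
paddr = 52 * 16 + 6 = 838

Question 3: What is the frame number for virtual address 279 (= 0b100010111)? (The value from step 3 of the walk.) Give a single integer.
Answer: 78

Derivation:
vaddr = 279: l1_idx=2, l2_idx=1
L1[2] = 2; L2[2][1] = 78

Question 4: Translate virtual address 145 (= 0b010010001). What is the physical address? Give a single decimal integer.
Answer: 897

Derivation:
vaddr = 145 = 0b010010001
Split: l1_idx=1, l2_idx=1, offset=1
L1[1] = 0
L2[0][1] = 56
paddr = 56 * 16 + 1 = 897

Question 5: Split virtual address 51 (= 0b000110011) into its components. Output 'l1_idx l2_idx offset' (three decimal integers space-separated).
vaddr = 51 = 0b000110011
  top 2 bits -> l1_idx = 0
  next 3 bits -> l2_idx = 3
  bottom 4 bits -> offset = 3

Answer: 0 3 3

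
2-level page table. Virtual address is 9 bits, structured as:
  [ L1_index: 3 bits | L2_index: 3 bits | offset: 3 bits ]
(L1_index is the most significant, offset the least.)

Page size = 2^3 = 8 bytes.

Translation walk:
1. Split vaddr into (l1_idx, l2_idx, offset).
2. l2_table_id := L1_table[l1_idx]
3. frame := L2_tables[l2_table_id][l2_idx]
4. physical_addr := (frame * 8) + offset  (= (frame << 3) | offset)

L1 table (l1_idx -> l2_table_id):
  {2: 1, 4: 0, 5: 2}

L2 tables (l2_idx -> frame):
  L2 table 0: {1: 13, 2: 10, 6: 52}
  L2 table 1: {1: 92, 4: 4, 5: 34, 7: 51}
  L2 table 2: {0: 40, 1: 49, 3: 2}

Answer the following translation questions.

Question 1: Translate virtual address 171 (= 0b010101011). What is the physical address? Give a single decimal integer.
vaddr = 171 = 0b010101011
Split: l1_idx=2, l2_idx=5, offset=3
L1[2] = 1
L2[1][5] = 34
paddr = 34 * 8 + 3 = 275

Answer: 275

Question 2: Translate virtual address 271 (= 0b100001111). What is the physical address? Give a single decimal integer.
vaddr = 271 = 0b100001111
Split: l1_idx=4, l2_idx=1, offset=7
L1[4] = 0
L2[0][1] = 13
paddr = 13 * 8 + 7 = 111

Answer: 111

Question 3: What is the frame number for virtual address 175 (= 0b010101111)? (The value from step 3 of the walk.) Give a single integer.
Answer: 34

Derivation:
vaddr = 175: l1_idx=2, l2_idx=5
L1[2] = 1; L2[1][5] = 34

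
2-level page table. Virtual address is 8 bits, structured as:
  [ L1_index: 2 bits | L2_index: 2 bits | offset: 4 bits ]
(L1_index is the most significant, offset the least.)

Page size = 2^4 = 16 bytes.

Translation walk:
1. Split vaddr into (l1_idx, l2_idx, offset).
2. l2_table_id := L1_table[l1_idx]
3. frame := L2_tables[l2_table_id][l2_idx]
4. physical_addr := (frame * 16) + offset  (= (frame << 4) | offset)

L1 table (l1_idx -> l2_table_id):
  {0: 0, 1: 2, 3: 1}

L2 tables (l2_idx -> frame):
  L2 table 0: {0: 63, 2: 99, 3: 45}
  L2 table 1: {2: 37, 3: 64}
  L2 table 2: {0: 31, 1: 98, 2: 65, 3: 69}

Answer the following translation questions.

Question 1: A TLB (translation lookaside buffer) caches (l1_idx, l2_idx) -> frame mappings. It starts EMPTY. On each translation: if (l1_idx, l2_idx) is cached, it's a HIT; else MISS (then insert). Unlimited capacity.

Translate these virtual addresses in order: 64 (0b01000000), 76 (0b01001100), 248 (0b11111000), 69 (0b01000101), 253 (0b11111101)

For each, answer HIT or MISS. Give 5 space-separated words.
vaddr=64: (1,0) not in TLB -> MISS, insert
vaddr=76: (1,0) in TLB -> HIT
vaddr=248: (3,3) not in TLB -> MISS, insert
vaddr=69: (1,0) in TLB -> HIT
vaddr=253: (3,3) in TLB -> HIT

Answer: MISS HIT MISS HIT HIT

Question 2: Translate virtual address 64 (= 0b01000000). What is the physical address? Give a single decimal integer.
vaddr = 64 = 0b01000000
Split: l1_idx=1, l2_idx=0, offset=0
L1[1] = 2
L2[2][0] = 31
paddr = 31 * 16 + 0 = 496

Answer: 496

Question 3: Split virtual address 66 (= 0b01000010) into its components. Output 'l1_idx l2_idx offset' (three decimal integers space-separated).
vaddr = 66 = 0b01000010
  top 2 bits -> l1_idx = 1
  next 2 bits -> l2_idx = 0
  bottom 4 bits -> offset = 2

Answer: 1 0 2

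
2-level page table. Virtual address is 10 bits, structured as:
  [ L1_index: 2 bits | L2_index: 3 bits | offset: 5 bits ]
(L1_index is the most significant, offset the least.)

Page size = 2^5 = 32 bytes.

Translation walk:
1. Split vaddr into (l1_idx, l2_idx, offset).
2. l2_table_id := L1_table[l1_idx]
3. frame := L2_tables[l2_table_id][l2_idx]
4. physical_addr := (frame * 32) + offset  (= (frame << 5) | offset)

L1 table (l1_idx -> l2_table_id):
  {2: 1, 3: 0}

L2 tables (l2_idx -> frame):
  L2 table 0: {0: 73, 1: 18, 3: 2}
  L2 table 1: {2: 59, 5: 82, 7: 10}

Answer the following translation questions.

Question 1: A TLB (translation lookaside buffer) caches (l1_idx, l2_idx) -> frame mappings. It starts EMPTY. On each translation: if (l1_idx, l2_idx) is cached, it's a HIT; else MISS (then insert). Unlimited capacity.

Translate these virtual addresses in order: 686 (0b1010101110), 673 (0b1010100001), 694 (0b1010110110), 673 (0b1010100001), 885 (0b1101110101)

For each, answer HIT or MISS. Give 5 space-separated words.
vaddr=686: (2,5) not in TLB -> MISS, insert
vaddr=673: (2,5) in TLB -> HIT
vaddr=694: (2,5) in TLB -> HIT
vaddr=673: (2,5) in TLB -> HIT
vaddr=885: (3,3) not in TLB -> MISS, insert

Answer: MISS HIT HIT HIT MISS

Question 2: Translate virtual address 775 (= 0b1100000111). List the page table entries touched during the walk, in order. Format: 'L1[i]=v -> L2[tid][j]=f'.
Answer: L1[3]=0 -> L2[0][0]=73

Derivation:
vaddr = 775 = 0b1100000111
Split: l1_idx=3, l2_idx=0, offset=7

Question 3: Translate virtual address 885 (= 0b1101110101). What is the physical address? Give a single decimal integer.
vaddr = 885 = 0b1101110101
Split: l1_idx=3, l2_idx=3, offset=21
L1[3] = 0
L2[0][3] = 2
paddr = 2 * 32 + 21 = 85

Answer: 85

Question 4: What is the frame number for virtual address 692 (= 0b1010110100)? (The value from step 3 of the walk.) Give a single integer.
vaddr = 692: l1_idx=2, l2_idx=5
L1[2] = 1; L2[1][5] = 82

Answer: 82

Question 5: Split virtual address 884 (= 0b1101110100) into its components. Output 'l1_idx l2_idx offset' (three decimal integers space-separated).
vaddr = 884 = 0b1101110100
  top 2 bits -> l1_idx = 3
  next 3 bits -> l2_idx = 3
  bottom 5 bits -> offset = 20

Answer: 3 3 20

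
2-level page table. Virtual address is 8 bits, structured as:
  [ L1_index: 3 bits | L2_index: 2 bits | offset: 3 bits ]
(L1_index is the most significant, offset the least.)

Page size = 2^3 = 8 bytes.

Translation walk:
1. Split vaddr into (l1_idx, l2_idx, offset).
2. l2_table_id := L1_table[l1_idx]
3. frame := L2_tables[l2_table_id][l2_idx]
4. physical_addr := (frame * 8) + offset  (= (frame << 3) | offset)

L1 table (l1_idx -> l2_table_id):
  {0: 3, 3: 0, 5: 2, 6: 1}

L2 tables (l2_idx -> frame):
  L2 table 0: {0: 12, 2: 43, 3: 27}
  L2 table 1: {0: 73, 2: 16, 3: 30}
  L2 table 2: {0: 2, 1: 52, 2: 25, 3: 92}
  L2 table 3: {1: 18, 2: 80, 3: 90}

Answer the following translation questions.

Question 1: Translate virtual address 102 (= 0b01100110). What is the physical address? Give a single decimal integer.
vaddr = 102 = 0b01100110
Split: l1_idx=3, l2_idx=0, offset=6
L1[3] = 0
L2[0][0] = 12
paddr = 12 * 8 + 6 = 102

Answer: 102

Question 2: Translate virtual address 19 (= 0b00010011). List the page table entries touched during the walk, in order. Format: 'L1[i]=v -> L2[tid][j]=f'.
vaddr = 19 = 0b00010011
Split: l1_idx=0, l2_idx=2, offset=3

Answer: L1[0]=3 -> L2[3][2]=80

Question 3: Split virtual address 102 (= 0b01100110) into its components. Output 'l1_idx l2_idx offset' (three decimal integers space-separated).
vaddr = 102 = 0b01100110
  top 3 bits -> l1_idx = 3
  next 2 bits -> l2_idx = 0
  bottom 3 bits -> offset = 6

Answer: 3 0 6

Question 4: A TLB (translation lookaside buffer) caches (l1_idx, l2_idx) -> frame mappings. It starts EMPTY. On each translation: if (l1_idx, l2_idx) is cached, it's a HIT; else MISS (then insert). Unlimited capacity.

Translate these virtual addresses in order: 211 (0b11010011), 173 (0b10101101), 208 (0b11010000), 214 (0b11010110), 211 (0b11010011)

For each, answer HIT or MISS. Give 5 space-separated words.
Answer: MISS MISS HIT HIT HIT

Derivation:
vaddr=211: (6,2) not in TLB -> MISS, insert
vaddr=173: (5,1) not in TLB -> MISS, insert
vaddr=208: (6,2) in TLB -> HIT
vaddr=214: (6,2) in TLB -> HIT
vaddr=211: (6,2) in TLB -> HIT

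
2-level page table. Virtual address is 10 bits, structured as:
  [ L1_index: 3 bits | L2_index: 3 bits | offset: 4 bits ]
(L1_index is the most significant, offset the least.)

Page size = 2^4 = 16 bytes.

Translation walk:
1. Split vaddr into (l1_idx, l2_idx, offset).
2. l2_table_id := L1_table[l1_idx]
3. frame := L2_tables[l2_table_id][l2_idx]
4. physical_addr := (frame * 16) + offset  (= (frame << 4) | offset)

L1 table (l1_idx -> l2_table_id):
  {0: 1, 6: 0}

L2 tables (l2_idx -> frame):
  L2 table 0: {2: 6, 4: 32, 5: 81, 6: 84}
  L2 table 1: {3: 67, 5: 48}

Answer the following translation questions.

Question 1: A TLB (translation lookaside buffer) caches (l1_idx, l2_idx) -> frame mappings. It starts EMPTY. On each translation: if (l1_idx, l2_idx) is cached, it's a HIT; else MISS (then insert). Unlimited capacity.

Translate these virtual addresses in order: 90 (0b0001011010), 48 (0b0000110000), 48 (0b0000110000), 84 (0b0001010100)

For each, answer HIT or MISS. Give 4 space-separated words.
vaddr=90: (0,5) not in TLB -> MISS, insert
vaddr=48: (0,3) not in TLB -> MISS, insert
vaddr=48: (0,3) in TLB -> HIT
vaddr=84: (0,5) in TLB -> HIT

Answer: MISS MISS HIT HIT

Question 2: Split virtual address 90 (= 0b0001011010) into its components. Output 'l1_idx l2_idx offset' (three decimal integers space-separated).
vaddr = 90 = 0b0001011010
  top 3 bits -> l1_idx = 0
  next 3 bits -> l2_idx = 5
  bottom 4 bits -> offset = 10

Answer: 0 5 10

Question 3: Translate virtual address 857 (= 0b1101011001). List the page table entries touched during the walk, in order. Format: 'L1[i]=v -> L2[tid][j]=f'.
vaddr = 857 = 0b1101011001
Split: l1_idx=6, l2_idx=5, offset=9

Answer: L1[6]=0 -> L2[0][5]=81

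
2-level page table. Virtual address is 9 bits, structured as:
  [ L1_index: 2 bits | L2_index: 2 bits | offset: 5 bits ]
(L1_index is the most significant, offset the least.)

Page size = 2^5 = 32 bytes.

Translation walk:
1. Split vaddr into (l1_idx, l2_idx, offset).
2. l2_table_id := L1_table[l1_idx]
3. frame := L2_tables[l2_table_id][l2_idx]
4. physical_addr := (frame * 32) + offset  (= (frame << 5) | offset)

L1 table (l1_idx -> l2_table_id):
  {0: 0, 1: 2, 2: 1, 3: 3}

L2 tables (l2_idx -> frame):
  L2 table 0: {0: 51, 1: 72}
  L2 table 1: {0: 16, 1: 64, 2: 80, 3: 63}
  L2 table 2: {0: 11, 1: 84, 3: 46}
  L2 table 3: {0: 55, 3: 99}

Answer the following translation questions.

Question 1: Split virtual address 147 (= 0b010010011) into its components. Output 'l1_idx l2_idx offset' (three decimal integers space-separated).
vaddr = 147 = 0b010010011
  top 2 bits -> l1_idx = 1
  next 2 bits -> l2_idx = 0
  bottom 5 bits -> offset = 19

Answer: 1 0 19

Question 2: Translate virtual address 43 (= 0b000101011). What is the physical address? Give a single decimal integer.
Answer: 2315

Derivation:
vaddr = 43 = 0b000101011
Split: l1_idx=0, l2_idx=1, offset=11
L1[0] = 0
L2[0][1] = 72
paddr = 72 * 32 + 11 = 2315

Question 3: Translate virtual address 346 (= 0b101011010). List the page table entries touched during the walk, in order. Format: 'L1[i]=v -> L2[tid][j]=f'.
vaddr = 346 = 0b101011010
Split: l1_idx=2, l2_idx=2, offset=26

Answer: L1[2]=1 -> L2[1][2]=80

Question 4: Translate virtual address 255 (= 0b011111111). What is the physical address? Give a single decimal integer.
vaddr = 255 = 0b011111111
Split: l1_idx=1, l2_idx=3, offset=31
L1[1] = 2
L2[2][3] = 46
paddr = 46 * 32 + 31 = 1503

Answer: 1503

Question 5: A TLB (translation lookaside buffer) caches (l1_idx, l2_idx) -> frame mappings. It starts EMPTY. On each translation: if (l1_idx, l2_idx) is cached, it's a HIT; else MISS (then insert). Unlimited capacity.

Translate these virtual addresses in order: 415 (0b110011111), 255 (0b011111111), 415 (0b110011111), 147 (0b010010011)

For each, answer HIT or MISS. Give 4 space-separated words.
vaddr=415: (3,0) not in TLB -> MISS, insert
vaddr=255: (1,3) not in TLB -> MISS, insert
vaddr=415: (3,0) in TLB -> HIT
vaddr=147: (1,0) not in TLB -> MISS, insert

Answer: MISS MISS HIT MISS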